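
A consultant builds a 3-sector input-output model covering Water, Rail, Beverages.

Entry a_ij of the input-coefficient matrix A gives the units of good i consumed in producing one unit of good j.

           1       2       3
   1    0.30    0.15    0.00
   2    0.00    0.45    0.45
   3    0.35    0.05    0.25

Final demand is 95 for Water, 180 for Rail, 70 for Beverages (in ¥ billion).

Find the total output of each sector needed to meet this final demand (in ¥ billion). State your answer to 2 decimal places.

I − A =
  [   0.70    -0.15     0.00]
  [   0.00     0.55    -0.45]
  [  -0.35    -0.05     0.75]
Cofactors of I−A, C_ij = (−1)^(i+j)·(minor ij) (rows/columns in the sector order above):
  C_11 = (0.55)(0.75) − (-0.45)(-0.05) = 0.3900
  C_12 = −[(0.00)(0.75) − (-0.45)(-0.35)] = 0.1575
  C_13 = (0.00)(-0.05) − (0.55)(-0.35) = 0.1925
  C_21 = −[(-0.15)(0.75) − (0.00)(-0.05)] = 0.1125
  C_22 = (0.70)(0.75) − (0.00)(-0.35) = 0.5250
  C_23 = −[(0.70)(-0.05) − (-0.15)(-0.35)] = 0.0875
  C_31 = (-0.15)(-0.45) − (0.00)(0.55) = 0.0675
  C_32 = −[(0.70)(-0.45) − (0.00)(0.00)] = 0.3150
  C_33 = (0.70)(0.55) − (-0.15)(0.00) = 0.3850
det(I−A) = Σ_j (I−A)_1j·C_1j = (0.70)(0.3900) + (-0.15)(0.1575) + (0.00)(0.1925) = 0.249375
adj(I−A) = Cᵀ =
  [ 0.3900   0.1125   0.0675]
  [ 0.1575   0.5250   0.3150]
  [ 0.1925   0.0875   0.3850]
(I − A)⁻¹ = adj(I−A) / det(I−A) ≈
  [   1.5639     0.4511     0.2707]
  [   0.6316     2.1053     1.2632]
  [   0.7719     0.3509     1.5439]
x = (I − A)⁻¹ d = adj(I−A)·d / det(I−A), with det(I−A) = 0.249375:
  x_1 = (0.3900·95 + 0.1125·180 + 0.0675·70) / 0.249375 = 62.025 / 0.249375 ≈ 248.72
  x_2 = (0.1575·95 + 0.5250·180 + 0.3150·70) / 0.249375 = 131.5125 / 0.249375 ≈ 527.37
  x_3 = (0.1925·95 + 0.0875·180 + 0.3850·70) / 0.249375 = 60.9875 / 0.249375 ≈ 244.56

x_1 = 248.72, x_2 = 527.37, x_3 = 244.56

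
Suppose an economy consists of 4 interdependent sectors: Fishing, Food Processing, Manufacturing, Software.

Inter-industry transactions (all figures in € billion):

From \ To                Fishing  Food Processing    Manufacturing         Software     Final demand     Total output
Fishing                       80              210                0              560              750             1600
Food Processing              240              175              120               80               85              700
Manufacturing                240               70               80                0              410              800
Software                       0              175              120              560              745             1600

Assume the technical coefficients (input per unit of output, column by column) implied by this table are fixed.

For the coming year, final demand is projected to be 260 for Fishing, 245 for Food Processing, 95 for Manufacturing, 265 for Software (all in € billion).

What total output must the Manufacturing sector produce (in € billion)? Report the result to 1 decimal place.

Technical coefficients a_ij = z_ij / X_j:
  a_11 = 80/1600 = 0.05, a_21 = 240/1600 = 0.15, a_31 = 240/1600 = 0.15, a_41 = 0/1600 = 0.00
  a_12 = 210/700 = 0.30, a_22 = 175/700 = 0.25, a_32 = 70/700 = 0.10, a_42 = 175/700 = 0.25
  a_13 = 0/800 = 0.00, a_23 = 120/800 = 0.15, a_33 = 80/800 = 0.10, a_43 = 120/800 = 0.15
  a_14 = 560/1600 = 0.35, a_24 = 80/1600 = 0.05, a_34 = 0/1600 = 0.00, a_44 = 560/1600 = 0.35
I − A =
  [   0.95    -0.30     0.00    -0.35]
  [  -0.15     0.75    -0.15    -0.05]
  [  -0.15    -0.10     0.90     0.00]
  [   0.00    -0.25    -0.15     0.65]
Compute the cofactors C_ij = (−1)^(i+j)·(3×3 minor ij) of I−A; the adjugate is their transpose:
adj(I−A) = Cᵀ =
  [ 0.417000   0.259500   0.084000   0.244500]
  [ 0.103500   0.547875   0.107625   0.097875]
  [ 0.081000   0.104125   0.408875   0.051625]
  [ 0.058500   0.234750   0.135750   0.579750]
det(I−A) = Σ_j (I−A)_1j·C_1j = (0.95)(0.417000) + (-0.30)(0.103500) + (0.00)(0.081000) + (-0.35)(0.058500) = 0.344625
(I − A)⁻¹ = adj(I−A) / det(I−A) ≈
  [   1.2100     0.7530     0.2437     0.7095]
  [   0.3003     1.5898     0.3123     0.2840]
  [   0.2350     0.3021     1.1864     0.1498]
  [   0.1697     0.6812     0.3939     1.6823]
x = (I − A)⁻¹ d = adj(I−A)·d / det(I−A), with det(I−A) = 0.344625:
  x_1 = (0.417000·260 + 0.259500·245 + 0.084000·95 + 0.244500·265) / 0.344625 = 244.77 / 0.344625 ≈ 710.3
  x_2 = (0.103500·260 + 0.547875·245 + 0.107625·95 + 0.097875·265) / 0.344625 = 197.300625 / 0.344625 ≈ 572.5
  x_3 = (0.081000·260 + 0.104125·245 + 0.408875·95 + 0.051625·265) / 0.344625 = 99.094375 / 0.344625 ≈ 287.5
  x_4 = (0.058500·260 + 0.234750·245 + 0.135750·95 + 0.579750·265) / 0.344625 = 239.25375 / 0.344625 ≈ 694.2

x_3 = 287.5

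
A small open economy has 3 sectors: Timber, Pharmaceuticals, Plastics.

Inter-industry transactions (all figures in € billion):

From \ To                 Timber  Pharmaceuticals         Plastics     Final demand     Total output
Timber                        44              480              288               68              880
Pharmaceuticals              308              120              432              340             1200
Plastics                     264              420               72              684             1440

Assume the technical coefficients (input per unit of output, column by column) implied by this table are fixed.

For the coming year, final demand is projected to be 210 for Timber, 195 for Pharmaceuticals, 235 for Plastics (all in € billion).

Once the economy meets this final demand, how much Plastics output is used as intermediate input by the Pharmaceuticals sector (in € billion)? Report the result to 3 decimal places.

Technical coefficients a_ij = z_ij / X_j:
  a_11 = 44/880 = 0.05, a_21 = 308/880 = 0.35, a_31 = 264/880 = 0.30
  a_12 = 480/1200 = 0.40, a_22 = 120/1200 = 0.10, a_32 = 420/1200 = 0.35
  a_13 = 288/1440 = 0.20, a_23 = 432/1440 = 0.30, a_33 = 72/1440 = 0.05
I − A =
  [   0.95    -0.40    -0.20]
  [  -0.35     0.90    -0.30]
  [  -0.30    -0.35     0.95]
Cofactors of I−A, C_ij = (−1)^(i+j)·(minor ij) (rows/columns in the sector order above):
  C_11 = (0.90)(0.95) − (-0.30)(-0.35) = 0.7500
  C_12 = −[(-0.35)(0.95) − (-0.30)(-0.30)] = 0.4225
  C_13 = (-0.35)(-0.35) − (0.90)(-0.30) = 0.3925
  C_21 = −[(-0.40)(0.95) − (-0.20)(-0.35)] = 0.4500
  C_22 = (0.95)(0.95) − (-0.20)(-0.30) = 0.8425
  C_23 = −[(0.95)(-0.35) − (-0.40)(-0.30)] = 0.4525
  C_31 = (-0.40)(-0.30) − (-0.20)(0.90) = 0.3000
  C_32 = −[(0.95)(-0.30) − (-0.20)(-0.35)] = 0.3550
  C_33 = (0.95)(0.90) − (-0.40)(-0.35) = 0.7150
det(I−A) = Σ_j (I−A)_1j·C_1j = (0.95)(0.7500) + (-0.40)(0.4225) + (-0.20)(0.3925) = 0.4650
adj(I−A) = Cᵀ =
  [ 0.7500   0.4500   0.3000]
  [ 0.4225   0.8425   0.3550]
  [ 0.3925   0.4525   0.7150]
(I − A)⁻¹ = adj(I−A) / det(I−A) ≈
  [   1.6129     0.9677     0.6452]
  [   0.9086     1.8118     0.7634]
  [   0.8441     0.9731     1.5376]
First solve x = (I − A)⁻¹ d = adj(I−A)·d / det(I−A); in particular x_2 = (0.4225·210 + 0.8425·195 + 0.3550·235) / 0.4650 = 336.4375 / 0.4650 ≈ 723.52151.
Intermediate flow from 3 to 2: z_32 = a_32 · x_2 = 0.35 × 336.4375 / 0.4650 = 117.753125 / 0.4650 ≈ 253.233.

z_32 = 253.233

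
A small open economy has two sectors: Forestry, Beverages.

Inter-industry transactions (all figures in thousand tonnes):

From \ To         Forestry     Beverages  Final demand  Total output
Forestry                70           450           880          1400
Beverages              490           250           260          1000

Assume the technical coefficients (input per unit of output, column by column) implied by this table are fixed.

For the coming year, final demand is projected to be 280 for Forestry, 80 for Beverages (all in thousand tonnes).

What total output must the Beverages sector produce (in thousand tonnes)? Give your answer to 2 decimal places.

x_2 = 313.51

Technical coefficients a_ij = z_ij / X_j:
  a_11 = 70/1400 = 0.05, a_21 = 490/1400 = 0.35
  a_12 = 450/1000 = 0.45, a_22 = 250/1000 = 0.25
I − A =
  [   0.95    -0.45]
  [  -0.35     0.75]
det(I−A) = (0.95)(0.75) − (-0.45)(-0.35) = 0.5550
adj(I−A) = [[0.75, 0.45], [0.35, 0.95]]
(I − A)⁻¹ = adj(I−A) / det(I−A) ≈
  [   1.3514     0.8108]
  [   0.6306     1.7117]
x = (I − A)⁻¹ d = adj(I−A)·d / det(I−A), with det(I−A) = 0.5550:
  x_1 = (0.75·280 + 0.45·80) / 0.5550 = 246.00 / 0.5550 ≈ 443.24
  x_2 = (0.35·280 + 0.95·80) / 0.5550 = 174.00 / 0.5550 ≈ 313.51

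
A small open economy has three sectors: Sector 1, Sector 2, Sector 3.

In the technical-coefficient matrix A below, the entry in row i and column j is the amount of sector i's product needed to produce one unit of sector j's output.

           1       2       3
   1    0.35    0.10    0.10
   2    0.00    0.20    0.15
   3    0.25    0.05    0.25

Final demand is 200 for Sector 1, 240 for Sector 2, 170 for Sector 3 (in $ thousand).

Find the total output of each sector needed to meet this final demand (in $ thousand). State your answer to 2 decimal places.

I − A =
  [   0.65    -0.10    -0.10]
  [   0.00     0.80    -0.15]
  [  -0.25    -0.05     0.75]
Cofactors of I−A, C_ij = (−1)^(i+j)·(minor ij) (rows/columns in the sector order above):
  C_11 = (0.80)(0.75) − (-0.15)(-0.05) = 0.5925
  C_12 = −[(0.00)(0.75) − (-0.15)(-0.25)] = 0.0375
  C_13 = (0.00)(-0.05) − (0.80)(-0.25) = 0.2000
  C_21 = −[(-0.10)(0.75) − (-0.10)(-0.05)] = 0.0800
  C_22 = (0.65)(0.75) − (-0.10)(-0.25) = 0.4625
  C_23 = −[(0.65)(-0.05) − (-0.10)(-0.25)] = 0.0575
  C_31 = (-0.10)(-0.15) − (-0.10)(0.80) = 0.0950
  C_32 = −[(0.65)(-0.15) − (-0.10)(0.00)] = 0.0975
  C_33 = (0.65)(0.80) − (-0.10)(0.00) = 0.5200
det(I−A) = Σ_j (I−A)_1j·C_1j = (0.65)(0.5925) + (-0.10)(0.0375) + (-0.10)(0.2000) = 0.361375
adj(I−A) = Cᵀ =
  [ 0.5925   0.0800   0.0950]
  [ 0.0375   0.4625   0.0975]
  [ 0.2000   0.0575   0.5200]
(I − A)⁻¹ = adj(I−A) / det(I−A) ≈
  [   1.6396     0.2214     0.2629]
  [   0.1038     1.2798     0.2698]
  [   0.5534     0.1591     1.4389]
x = (I − A)⁻¹ d = adj(I−A)·d / det(I−A), with det(I−A) = 0.361375:
  x_1 = (0.5925·200 + 0.0800·240 + 0.0950·170) / 0.361375 = 153.85 / 0.361375 ≈ 425.74
  x_2 = (0.0375·200 + 0.4625·240 + 0.0975·170) / 0.361375 = 135.075 / 0.361375 ≈ 373.78
  x_3 = (0.2000·200 + 0.0575·240 + 0.5200·170) / 0.361375 = 142.20 / 0.361375 ≈ 393.50

x_1 = 425.74, x_2 = 373.78, x_3 = 393.50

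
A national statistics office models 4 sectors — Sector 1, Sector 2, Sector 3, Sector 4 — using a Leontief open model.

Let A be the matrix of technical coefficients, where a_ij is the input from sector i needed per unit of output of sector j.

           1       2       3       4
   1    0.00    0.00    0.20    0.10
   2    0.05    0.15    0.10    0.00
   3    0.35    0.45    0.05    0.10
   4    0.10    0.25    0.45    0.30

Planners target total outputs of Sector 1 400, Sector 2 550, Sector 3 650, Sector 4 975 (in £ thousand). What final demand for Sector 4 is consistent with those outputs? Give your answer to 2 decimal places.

d_4 = 212.50

I − A =
  [   1.00     0.00    -0.20    -0.10]
  [  -0.05     0.85    -0.10     0.00]
  [  -0.35    -0.45     0.95    -0.10]
  [  -0.10    -0.25    -0.45     0.70]
d = (I − A) x:
  d_1 = (+1.00)·400 + (+0.00)·550 + (-0.20)·650 + (-0.10)·975 = 172.50
  d_2 = (-0.05)·400 + (+0.85)·550 + (-0.10)·650 + (+0.00)·975 = 382.50
  d_3 = (-0.35)·400 + (-0.45)·550 + (+0.95)·650 + (-0.10)·975 = 132.50
  d_4 = (-0.10)·400 + (-0.25)·550 + (-0.45)·650 + (+0.70)·975 = 212.50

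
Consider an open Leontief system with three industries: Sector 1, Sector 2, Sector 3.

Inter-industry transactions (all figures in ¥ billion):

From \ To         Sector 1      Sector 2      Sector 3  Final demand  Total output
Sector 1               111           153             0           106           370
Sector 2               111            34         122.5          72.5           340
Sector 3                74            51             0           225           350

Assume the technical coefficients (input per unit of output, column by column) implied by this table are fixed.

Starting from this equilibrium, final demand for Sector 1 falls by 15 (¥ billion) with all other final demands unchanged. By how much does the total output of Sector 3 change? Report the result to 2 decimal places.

Technical coefficients a_ij = z_ij / X_j:
  a_11 = 111/370 = 0.30, a_21 = 111/370 = 0.30, a_31 = 74/370 = 0.20
  a_12 = 153/340 = 0.45, a_22 = 34/340 = 0.10, a_32 = 51/340 = 0.15
  a_13 = 0/350 = 0.00, a_23 = 122.5/350 = 0.35, a_33 = 0/350 = 0.00
I − A =
  [   0.70    -0.45     0.00]
  [  -0.30     0.90    -0.35]
  [  -0.20    -0.15     1.00]
Cofactors of I−A, C_ij = (−1)^(i+j)·(minor ij) (rows/columns in the sector order above):
  C_11 = (0.90)(1.00) − (-0.35)(-0.15) = 0.8475
  C_12 = −[(-0.30)(1.00) − (-0.35)(-0.20)] = 0.3700
  C_13 = (-0.30)(-0.15) − (0.90)(-0.20) = 0.2250
  C_21 = −[(-0.45)(1.00) − (0.00)(-0.15)] = 0.4500
  C_22 = (0.70)(1.00) − (0.00)(-0.20) = 0.7000
  C_23 = −[(0.70)(-0.15) − (-0.45)(-0.20)] = 0.1950
  C_31 = (-0.45)(-0.35) − (0.00)(0.90) = 0.1575
  C_32 = −[(0.70)(-0.35) − (0.00)(-0.30)] = 0.2450
  C_33 = (0.70)(0.90) − (-0.45)(-0.30) = 0.4950
det(I−A) = Σ_j (I−A)_1j·C_1j = (0.70)(0.8475) + (-0.45)(0.3700) + (0.00)(0.2250) = 0.42675
adj(I−A) = Cᵀ =
  [ 0.8475   0.4500   0.1575]
  [ 0.3700   0.7000   0.2450]
  [ 0.2250   0.1950   0.4950]
(I − A)⁻¹ = adj(I−A) / det(I−A) ≈
  [   1.9859     1.0545     0.3691]
  [   0.8670     1.6403     0.5741]
  [   0.5272     0.4569     1.1599]
Δx = (I − A)⁻¹ Δd with Δd having -15 in the Sector 1 component and 0 elsewhere.
So Δx_3 = L_31 · (-15), where L_31 = adj(I−A)_31 / det(I−A) = 0.2250 / 0.42675.
Δx_3 = 0.2250 × (-15) / 0.42675 = -3.375 / 0.42675 ≈ -7.91.

Δx_3 = -7.91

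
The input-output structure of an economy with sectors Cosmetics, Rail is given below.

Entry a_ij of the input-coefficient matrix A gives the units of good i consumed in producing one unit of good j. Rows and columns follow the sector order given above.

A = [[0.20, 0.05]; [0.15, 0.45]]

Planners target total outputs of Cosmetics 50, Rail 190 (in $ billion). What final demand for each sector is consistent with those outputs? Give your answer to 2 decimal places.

I − A =
  [   0.80    -0.05]
  [  -0.15     0.55]
d = (I − A) x:
  d_C = (+0.80)·50 + (-0.05)·190 = 30.50
  d_R = (-0.15)·50 + (+0.55)·190 = 97.00

d_C = 30.50, d_R = 97.00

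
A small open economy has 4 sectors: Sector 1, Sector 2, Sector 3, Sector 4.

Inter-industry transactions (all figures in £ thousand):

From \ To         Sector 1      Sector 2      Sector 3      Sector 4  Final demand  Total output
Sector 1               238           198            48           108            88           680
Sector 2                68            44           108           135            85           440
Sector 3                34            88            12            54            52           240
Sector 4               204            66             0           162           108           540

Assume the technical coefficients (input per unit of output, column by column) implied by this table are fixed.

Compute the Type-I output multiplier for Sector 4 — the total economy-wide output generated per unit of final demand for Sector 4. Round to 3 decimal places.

Technical coefficients a_ij = z_ij / X_j:
  a_11 = 238/680 = 0.35, a_21 = 68/680 = 0.10, a_31 = 34/680 = 0.05, a_41 = 204/680 = 0.30
  a_12 = 198/440 = 0.45, a_22 = 44/440 = 0.10, a_32 = 88/440 = 0.20, a_42 = 66/440 = 0.15
  a_13 = 48/240 = 0.20, a_23 = 108/240 = 0.45, a_33 = 12/240 = 0.05, a_43 = 0/240 = 0.00
  a_14 = 108/540 = 0.20, a_24 = 135/540 = 0.25, a_34 = 54/540 = 0.10, a_44 = 162/540 = 0.30
I − A =
  [   0.65    -0.45    -0.20    -0.20]
  [  -0.10     0.90    -0.45    -0.25]
  [  -0.05    -0.20     0.95    -0.10]
  [  -0.30    -0.15     0.00     0.70]
Compute the cofactors C_ij = (−1)^(i+j)·(3×3 minor ij) of I−A; the adjugate is their transpose:
adj(I−A) = Cᵀ =
  [ 0.493125   0.358750   0.273750   0.308125]
  [ 0.167000   0.362250   0.206750   0.206625]
  [ 0.087125   0.119500   0.262875   0.105125]
  [ 0.247125   0.231375   0.161625   0.431375]
det(I−A) = Σ_j (I−A)_1j·C_1j = (0.65)(0.493125) + (-0.45)(0.167000) + (-0.20)(0.087125) + (-0.20)(0.247125) = 0.17853125
(I − A)⁻¹ = adj(I−A) / det(I−A) ≈
  [   2.7621     2.0095     1.5333     1.7259]
  [   0.9354     2.0291     1.1581     1.1574]
  [   0.4880     0.6694     1.4724     0.5888]
  [   1.3842     1.2960     0.9053     2.4162]
The output multiplier for sector j is the column-j sum of the Leontief inverse (I − A)⁻¹ = adj(I−A) / det(I−A).
Column 4 of adj(I−A): (0.308125, 0.206625, 0.105125, 0.431375); det(I−A) = 0.17853125.
m_4 = (0.308125 + 0.206625 + 0.105125 + 0.431375) / 0.17853125 = 1.05125 / 0.17853125 ≈ 5.888.

m_4 = 5.888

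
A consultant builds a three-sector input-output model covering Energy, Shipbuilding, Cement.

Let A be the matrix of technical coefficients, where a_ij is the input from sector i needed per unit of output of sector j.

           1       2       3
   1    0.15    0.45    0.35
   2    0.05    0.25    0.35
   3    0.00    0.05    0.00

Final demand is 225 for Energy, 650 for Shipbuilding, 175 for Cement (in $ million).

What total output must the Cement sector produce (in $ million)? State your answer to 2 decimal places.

I − A =
  [   0.85    -0.45    -0.35]
  [  -0.05     0.75    -0.35]
  [   0.00    -0.05     1.00]
Cofactors of I−A, C_ij = (−1)^(i+j)·(minor ij) (rows/columns in the sector order above):
  C_11 = (0.75)(1.00) − (-0.35)(-0.05) = 0.7325
  C_12 = −[(-0.05)(1.00) − (-0.35)(0.00)] = 0.0500
  C_13 = (-0.05)(-0.05) − (0.75)(0.00) = 0.0025
  C_21 = −[(-0.45)(1.00) − (-0.35)(-0.05)] = 0.4675
  C_22 = (0.85)(1.00) − (-0.35)(0.00) = 0.8500
  C_23 = −[(0.85)(-0.05) − (-0.45)(0.00)] = 0.0425
  C_31 = (-0.45)(-0.35) − (-0.35)(0.75) = 0.4200
  C_32 = −[(0.85)(-0.35) − (-0.35)(-0.05)] = 0.3150
  C_33 = (0.85)(0.75) − (-0.45)(-0.05) = 0.6150
det(I−A) = Σ_j (I−A)_1j·C_1j = (0.85)(0.7325) + (-0.45)(0.0500) + (-0.35)(0.0025) = 0.59925
adj(I−A) = Cᵀ =
  [ 0.7325   0.4675   0.4200]
  [ 0.0500   0.8500   0.3150]
  [ 0.0025   0.0425   0.6150]
(I − A)⁻¹ = adj(I−A) / det(I−A) ≈
  [   1.2224     0.7801     0.7009]
  [   0.0834     1.4184     0.5257]
  [   0.0042     0.0709     1.0263]
x = (I − A)⁻¹ d = adj(I−A)·d / det(I−A), with det(I−A) = 0.59925:
  x_1 = (0.7325·225 + 0.4675·650 + 0.4200·175) / 0.59925 = 542.1875 / 0.59925 ≈ 904.78
  x_2 = (0.0500·225 + 0.8500·650 + 0.3150·175) / 0.59925 = 618.875 / 0.59925 ≈ 1032.75
  x_3 = (0.0025·225 + 0.0425·650 + 0.6150·175) / 0.59925 = 135.8125 / 0.59925 ≈ 226.64

x_3 = 226.64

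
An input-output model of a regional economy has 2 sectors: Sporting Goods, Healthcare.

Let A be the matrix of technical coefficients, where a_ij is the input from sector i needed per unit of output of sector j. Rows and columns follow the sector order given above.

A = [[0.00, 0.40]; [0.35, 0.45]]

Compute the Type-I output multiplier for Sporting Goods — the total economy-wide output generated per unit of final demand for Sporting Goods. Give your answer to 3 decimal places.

m_S = 2.195

I − A =
  [   1.00    -0.40]
  [  -0.35     0.55]
det(I−A) = (1.00)(0.55) − (-0.40)(-0.35) = 0.4100
adj(I−A) = [[0.55, 0.40], [0.35, 1.00]]
(I − A)⁻¹ = adj(I−A) / det(I−A) ≈
  [   1.3415     0.9756]
  [   0.8537     2.4390]
The output multiplier for sector j is the column-j sum of the Leontief inverse (I − A)⁻¹ = adj(I−A) / det(I−A).
Column S of adj(I−A): (0.55, 0.35); det(I−A) = 0.4100.
m_S = (0.55 + 0.35) / 0.4100 = 0.90 / 0.4100 ≈ 2.195.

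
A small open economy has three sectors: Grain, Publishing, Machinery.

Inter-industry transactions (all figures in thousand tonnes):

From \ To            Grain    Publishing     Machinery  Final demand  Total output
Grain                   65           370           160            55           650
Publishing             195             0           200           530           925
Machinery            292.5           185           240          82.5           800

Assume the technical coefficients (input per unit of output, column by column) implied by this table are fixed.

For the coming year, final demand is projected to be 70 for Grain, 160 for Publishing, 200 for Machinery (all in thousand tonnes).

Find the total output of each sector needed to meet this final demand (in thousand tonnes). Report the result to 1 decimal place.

x_G = 442.7, x_P = 468.9, x_M = 704.2

Technical coefficients a_ij = z_ij / X_j:
  a_GG = 65/650 = 0.10, a_PG = 195/650 = 0.30, a_MG = 292.5/650 = 0.45
  a_GP = 370/925 = 0.40, a_PP = 0/925 = 0.00, a_MP = 185/925 = 0.20
  a_GM = 160/800 = 0.20, a_PM = 200/800 = 0.25, a_MM = 240/800 = 0.30
I − A =
  [   0.90    -0.40    -0.20]
  [  -0.30     1.00    -0.25]
  [  -0.45    -0.20     0.70]
Cofactors of I−A, C_ij = (−1)^(i+j)·(minor ij) (rows/columns in the sector order above):
  C_11 = (1.00)(0.70) − (-0.25)(-0.20) = 0.6500
  C_12 = −[(-0.30)(0.70) − (-0.25)(-0.45)] = 0.3225
  C_13 = (-0.30)(-0.20) − (1.00)(-0.45) = 0.5100
  C_21 = −[(-0.40)(0.70) − (-0.20)(-0.20)] = 0.3200
  C_22 = (0.90)(0.70) − (-0.20)(-0.45) = 0.5400
  C_23 = −[(0.90)(-0.20) − (-0.40)(-0.45)] = 0.3600
  C_31 = (-0.40)(-0.25) − (-0.20)(1.00) = 0.3000
  C_32 = −[(0.90)(-0.25) − (-0.20)(-0.30)] = 0.2850
  C_33 = (0.90)(1.00) − (-0.40)(-0.30) = 0.7800
det(I−A) = Σ_j (I−A)_1j·C_1j = (0.90)(0.6500) + (-0.40)(0.3225) + (-0.20)(0.5100) = 0.3540
adj(I−A) = Cᵀ =
  [ 0.6500   0.3200   0.3000]
  [ 0.3225   0.5400   0.2850]
  [ 0.5100   0.3600   0.7800]
(I − A)⁻¹ = adj(I−A) / det(I−A) ≈
  [   1.8362     0.9040     0.8475]
  [   0.9110     1.5254     0.8051]
  [   1.4407     1.0169     2.2034]
x = (I − A)⁻¹ d = adj(I−A)·d / det(I−A), with det(I−A) = 0.3540:
  x_G = (0.6500·70 + 0.3200·160 + 0.3000·200) / 0.3540 = 156.70 / 0.3540 ≈ 442.7
  x_P = (0.3225·70 + 0.5400·160 + 0.2850·200) / 0.3540 = 165.975 / 0.3540 ≈ 468.9
  x_M = (0.5100·70 + 0.3600·160 + 0.7800·200) / 0.3540 = 249.30 / 0.3540 ≈ 704.2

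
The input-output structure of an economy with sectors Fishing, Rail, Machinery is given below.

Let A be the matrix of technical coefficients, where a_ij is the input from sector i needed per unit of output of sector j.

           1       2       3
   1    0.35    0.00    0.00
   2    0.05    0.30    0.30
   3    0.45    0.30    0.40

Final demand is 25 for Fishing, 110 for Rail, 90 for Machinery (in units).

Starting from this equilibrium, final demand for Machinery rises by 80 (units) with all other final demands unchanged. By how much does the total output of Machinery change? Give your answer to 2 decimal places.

I − A =
  [   0.65     0.00     0.00]
  [  -0.05     0.70    -0.30]
  [  -0.45    -0.30     0.60]
Cofactors of I−A, C_ij = (−1)^(i+j)·(minor ij) (rows/columns in the sector order above):
  C_11 = (0.70)(0.60) − (-0.30)(-0.30) = 0.3300
  C_12 = −[(-0.05)(0.60) − (-0.30)(-0.45)] = 0.1650
  C_13 = (-0.05)(-0.30) − (0.70)(-0.45) = 0.3300
  C_21 = −[(0.00)(0.60) − (0.00)(-0.30)] = 0.0000
  C_22 = (0.65)(0.60) − (0.00)(-0.45) = 0.3900
  C_23 = −[(0.65)(-0.30) − (0.00)(-0.45)] = 0.1950
  C_31 = (0.00)(-0.30) − (0.00)(0.70) = 0.0000
  C_32 = −[(0.65)(-0.30) − (0.00)(-0.05)] = 0.1950
  C_33 = (0.65)(0.70) − (0.00)(-0.05) = 0.4550
det(I−A) = Σ_j (I−A)_1j·C_1j = (0.65)(0.3300) + (0.00)(0.1650) + (0.00)(0.3300) = 0.2145
adj(I−A) = Cᵀ =
  [ 0.3300   0.0000   0.0000]
  [ 0.1650   0.3900   0.1950]
  [ 0.3300   0.1950   0.4550]
(I − A)⁻¹ = adj(I−A) / det(I−A) ≈
  [   1.5385     0.0000     0.0000]
  [   0.7692     1.8182     0.9091]
  [   1.5385     0.9091     2.1212]
Δx = (I − A)⁻¹ Δd with Δd having +80 in the Machinery component and 0 elsewhere.
So Δx_3 = L_33 · (+80), where L_33 = adj(I−A)_33 / det(I−A) = 0.4550 / 0.2145.
Δx_3 = 0.4550 × (+80) / 0.2145 = 36.40 / 0.2145 ≈ 169.70.

Δx_3 = 169.70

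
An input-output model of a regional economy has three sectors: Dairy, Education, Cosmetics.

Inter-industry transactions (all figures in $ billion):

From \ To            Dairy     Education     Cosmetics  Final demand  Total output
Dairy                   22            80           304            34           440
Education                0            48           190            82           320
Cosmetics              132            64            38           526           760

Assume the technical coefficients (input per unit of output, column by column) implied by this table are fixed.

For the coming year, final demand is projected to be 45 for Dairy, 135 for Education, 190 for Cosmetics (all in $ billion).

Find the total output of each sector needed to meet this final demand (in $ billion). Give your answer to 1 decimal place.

x_D = 256.2, x_E = 257.4, x_C = 335.1

Technical coefficients a_ij = z_ij / X_j:
  a_DD = 22/440 = 0.05, a_ED = 0/440 = 0.00, a_CD = 132/440 = 0.30
  a_DE = 80/320 = 0.25, a_EE = 48/320 = 0.15, a_CE = 64/320 = 0.20
  a_DC = 304/760 = 0.40, a_EC = 190/760 = 0.25, a_CC = 38/760 = 0.05
I − A =
  [   0.95    -0.25    -0.40]
  [   0.00     0.85    -0.25]
  [  -0.30    -0.20     0.95]
Cofactors of I−A, C_ij = (−1)^(i+j)·(minor ij) (rows/columns in the sector order above):
  C_11 = (0.85)(0.95) − (-0.25)(-0.20) = 0.7575
  C_12 = −[(0.00)(0.95) − (-0.25)(-0.30)] = 0.0750
  C_13 = (0.00)(-0.20) − (0.85)(-0.30) = 0.2550
  C_21 = −[(-0.25)(0.95) − (-0.40)(-0.20)] = 0.3175
  C_22 = (0.95)(0.95) − (-0.40)(-0.30) = 0.7825
  C_23 = −[(0.95)(-0.20) − (-0.25)(-0.30)] = 0.2650
  C_31 = (-0.25)(-0.25) − (-0.40)(0.85) = 0.4025
  C_32 = −[(0.95)(-0.25) − (-0.40)(0.00)] = 0.2375
  C_33 = (0.95)(0.85) − (-0.25)(0.00) = 0.8075
det(I−A) = Σ_j (I−A)_1j·C_1j = (0.95)(0.7575) + (-0.25)(0.0750) + (-0.40)(0.2550) = 0.598875
adj(I−A) = Cᵀ =
  [ 0.7575   0.3175   0.4025]
  [ 0.0750   0.7825   0.2375]
  [ 0.2550   0.2650   0.8075]
(I − A)⁻¹ = adj(I−A) / det(I−A) ≈
  [   1.2649     0.5302     0.6721]
  [   0.1252     1.3066     0.3966]
  [   0.4258     0.4425     1.3484]
x = (I − A)⁻¹ d = adj(I−A)·d / det(I−A), with det(I−A) = 0.598875:
  x_D = (0.7575·45 + 0.3175·135 + 0.4025·190) / 0.598875 = 153.425 / 0.598875 ≈ 256.2
  x_E = (0.0750·45 + 0.7825·135 + 0.2375·190) / 0.598875 = 154.1375 / 0.598875 ≈ 257.4
  x_C = (0.2550·45 + 0.2650·135 + 0.8075·190) / 0.598875 = 200.675 / 0.598875 ≈ 335.1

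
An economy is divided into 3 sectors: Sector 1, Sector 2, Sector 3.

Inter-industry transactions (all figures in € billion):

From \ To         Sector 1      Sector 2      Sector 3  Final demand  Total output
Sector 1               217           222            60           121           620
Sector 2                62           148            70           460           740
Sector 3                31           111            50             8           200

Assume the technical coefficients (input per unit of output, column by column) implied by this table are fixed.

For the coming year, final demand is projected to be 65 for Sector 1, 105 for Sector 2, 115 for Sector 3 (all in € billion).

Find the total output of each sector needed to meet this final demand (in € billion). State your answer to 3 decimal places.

x_1 = 332.491, x_2 = 273.526, x_3 = 230.205

Technical coefficients a_ij = z_ij / X_j:
  a_11 = 217/620 = 0.35, a_21 = 62/620 = 0.10, a_31 = 31/620 = 0.05
  a_12 = 222/740 = 0.30, a_22 = 148/740 = 0.20, a_32 = 111/740 = 0.15
  a_13 = 60/200 = 0.30, a_23 = 70/200 = 0.35, a_33 = 50/200 = 0.25
I − A =
  [   0.65    -0.30    -0.30]
  [  -0.10     0.80    -0.35]
  [  -0.05    -0.15     0.75]
Cofactors of I−A, C_ij = (−1)^(i+j)·(minor ij) (rows/columns in the sector order above):
  C_11 = (0.80)(0.75) − (-0.35)(-0.15) = 0.5475
  C_12 = −[(-0.10)(0.75) − (-0.35)(-0.05)] = 0.0925
  C_13 = (-0.10)(-0.15) − (0.80)(-0.05) = 0.0550
  C_21 = −[(-0.30)(0.75) − (-0.30)(-0.15)] = 0.2700
  C_22 = (0.65)(0.75) − (-0.30)(-0.05) = 0.4725
  C_23 = −[(0.65)(-0.15) − (-0.30)(-0.05)] = 0.1125
  C_31 = (-0.30)(-0.35) − (-0.30)(0.80) = 0.3450
  C_32 = −[(0.65)(-0.35) − (-0.30)(-0.10)] = 0.2575
  C_33 = (0.65)(0.80) − (-0.30)(-0.10) = 0.4900
det(I−A) = Σ_j (I−A)_1j·C_1j = (0.65)(0.5475) + (-0.30)(0.0925) + (-0.30)(0.0550) = 0.311625
adj(I−A) = Cᵀ =
  [ 0.5475   0.2700   0.3450]
  [ 0.0925   0.4725   0.2575]
  [ 0.0550   0.1125   0.4900]
(I − A)⁻¹ = adj(I−A) / det(I−A) ≈
  [   1.7569     0.8664     1.1071]
  [   0.2968     1.5162     0.8263]
  [   0.1765     0.3610     1.5724]
x = (I − A)⁻¹ d = adj(I−A)·d / det(I−A), with det(I−A) = 0.311625:
  x_1 = (0.5475·65 + 0.2700·105 + 0.3450·115) / 0.311625 = 103.6125 / 0.311625 ≈ 332.491
  x_2 = (0.0925·65 + 0.4725·105 + 0.2575·115) / 0.311625 = 85.2375 / 0.311625 ≈ 273.526
  x_3 = (0.0550·65 + 0.1125·105 + 0.4900·115) / 0.311625 = 71.7375 / 0.311625 ≈ 230.205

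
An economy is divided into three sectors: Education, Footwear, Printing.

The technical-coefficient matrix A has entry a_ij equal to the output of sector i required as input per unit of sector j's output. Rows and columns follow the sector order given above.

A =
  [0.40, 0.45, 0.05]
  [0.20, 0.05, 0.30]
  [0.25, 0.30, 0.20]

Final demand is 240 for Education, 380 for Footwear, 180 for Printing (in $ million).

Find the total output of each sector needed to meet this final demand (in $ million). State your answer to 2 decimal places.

x_1 = 1194.67, x_2 = 953.35, x_3 = 955.84

I − A =
  [   0.60    -0.45    -0.05]
  [  -0.20     0.95    -0.30]
  [  -0.25    -0.30     0.80]
Cofactors of I−A, C_ij = (−1)^(i+j)·(minor ij) (rows/columns in the sector order above):
  C_11 = (0.95)(0.80) − (-0.30)(-0.30) = 0.6700
  C_12 = −[(-0.20)(0.80) − (-0.30)(-0.25)] = 0.2350
  C_13 = (-0.20)(-0.30) − (0.95)(-0.25) = 0.2975
  C_21 = −[(-0.45)(0.80) − (-0.05)(-0.30)] = 0.3750
  C_22 = (0.60)(0.80) − (-0.05)(-0.25) = 0.4675
  C_23 = −[(0.60)(-0.30) − (-0.45)(-0.25)] = 0.2925
  C_31 = (-0.45)(-0.30) − (-0.05)(0.95) = 0.1825
  C_32 = −[(0.60)(-0.30) − (-0.05)(-0.20)] = 0.1900
  C_33 = (0.60)(0.95) − (-0.45)(-0.20) = 0.4800
det(I−A) = Σ_j (I−A)_1j·C_1j = (0.60)(0.6700) + (-0.45)(0.2350) + (-0.05)(0.2975) = 0.281375
adj(I−A) = Cᵀ =
  [ 0.6700   0.3750   0.1825]
  [ 0.2350   0.4675   0.1900]
  [ 0.2975   0.2925   0.4800]
(I − A)⁻¹ = adj(I−A) / det(I−A) ≈
  [   2.3812     1.3327     0.6486]
  [   0.8352     1.6615     0.6753]
  [   1.0573     1.0395     1.7059]
x = (I − A)⁻¹ d = adj(I−A)·d / det(I−A), with det(I−A) = 0.281375:
  x_1 = (0.6700·240 + 0.3750·380 + 0.1825·180) / 0.281375 = 336.15 / 0.281375 ≈ 1194.67
  x_2 = (0.2350·240 + 0.4675·380 + 0.1900·180) / 0.281375 = 268.25 / 0.281375 ≈ 953.35
  x_3 = (0.2975·240 + 0.2925·380 + 0.4800·180) / 0.281375 = 268.95 / 0.281375 ≈ 955.84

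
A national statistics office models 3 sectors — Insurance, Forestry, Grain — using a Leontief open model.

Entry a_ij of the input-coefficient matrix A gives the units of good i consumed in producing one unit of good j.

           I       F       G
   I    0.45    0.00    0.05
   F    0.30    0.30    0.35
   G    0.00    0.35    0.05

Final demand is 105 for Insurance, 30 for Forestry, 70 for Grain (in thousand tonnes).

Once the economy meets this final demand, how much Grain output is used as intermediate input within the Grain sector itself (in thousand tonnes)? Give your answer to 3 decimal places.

z_GG = 7.463

I − A =
  [   0.55     0.00    -0.05]
  [  -0.30     0.70    -0.35]
  [   0.00    -0.35     0.95]
Cofactors of I−A, C_ij = (−1)^(i+j)·(minor ij) (rows/columns in the sector order above):
  C_11 = (0.70)(0.95) − (-0.35)(-0.35) = 0.5425
  C_12 = −[(-0.30)(0.95) − (-0.35)(0.00)] = 0.2850
  C_13 = (-0.30)(-0.35) − (0.70)(0.00) = 0.1050
  C_21 = −[(0.00)(0.95) − (-0.05)(-0.35)] = 0.0175
  C_22 = (0.55)(0.95) − (-0.05)(0.00) = 0.5225
  C_23 = −[(0.55)(-0.35) − (0.00)(0.00)] = 0.1925
  C_31 = (0.00)(-0.35) − (-0.05)(0.70) = 0.0350
  C_32 = −[(0.55)(-0.35) − (-0.05)(-0.30)] = 0.2075
  C_33 = (0.55)(0.70) − (0.00)(-0.30) = 0.3850
det(I−A) = Σ_j (I−A)_1j·C_1j = (0.55)(0.5425) + (0.00)(0.2850) + (-0.05)(0.1050) = 0.293125
adj(I−A) = Cᵀ =
  [ 0.5425   0.0175   0.0350]
  [ 0.2850   0.5225   0.2075]
  [ 0.1050   0.1925   0.3850]
(I − A)⁻¹ = adj(I−A) / det(I−A) ≈
  [   1.8507     0.0597     0.1194]
  [   0.9723     1.7825     0.7079]
  [   0.3582     0.6567     1.3134]
First solve x = (I − A)⁻¹ d = adj(I−A)·d / det(I−A); in particular x_G = (0.1050·105 + 0.1925·30 + 0.3850·70) / 0.293125 = 43.75 / 0.293125 ≈ 149.25373.
Intermediate flow from G to G: z_GG = a_GG · x_G = 0.05 × 43.75 / 0.293125 = 2.1875 / 0.293125 ≈ 7.463.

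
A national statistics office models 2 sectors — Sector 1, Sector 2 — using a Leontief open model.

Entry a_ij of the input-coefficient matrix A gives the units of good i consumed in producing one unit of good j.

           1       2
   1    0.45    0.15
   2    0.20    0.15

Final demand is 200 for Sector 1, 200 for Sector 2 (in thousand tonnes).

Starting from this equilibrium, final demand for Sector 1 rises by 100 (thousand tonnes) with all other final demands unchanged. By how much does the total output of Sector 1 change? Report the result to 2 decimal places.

I − A =
  [   0.55    -0.15]
  [  -0.20     0.85]
det(I−A) = (0.55)(0.85) − (-0.15)(-0.20) = 0.4375
adj(I−A) = [[0.85, 0.15], [0.20, 0.55]]
(I − A)⁻¹ = adj(I−A) / det(I−A) ≈
  [   1.9429     0.3429]
  [   0.4571     1.2571]
Δx = (I − A)⁻¹ Δd with Δd having +100 in the Sector 1 component and 0 elsewhere.
So Δx_1 = L_11 · (+100), where L_11 = adj(I−A)_11 / det(I−A) = 0.85 / 0.4375.
Δx_1 = 0.85 × (+100) / 0.4375 = 85.00 / 0.4375 ≈ 194.29.

Δx_1 = 194.29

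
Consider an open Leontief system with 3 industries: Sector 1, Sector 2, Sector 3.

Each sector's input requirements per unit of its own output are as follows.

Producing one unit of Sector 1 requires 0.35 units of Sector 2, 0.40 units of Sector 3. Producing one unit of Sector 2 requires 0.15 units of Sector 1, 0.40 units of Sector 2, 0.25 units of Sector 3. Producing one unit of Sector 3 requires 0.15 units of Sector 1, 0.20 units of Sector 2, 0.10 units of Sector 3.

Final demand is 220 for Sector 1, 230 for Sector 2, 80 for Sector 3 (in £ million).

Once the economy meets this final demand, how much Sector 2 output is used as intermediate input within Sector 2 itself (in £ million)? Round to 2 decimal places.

z_22 = 314.76

I − A =
  [   1.00    -0.15    -0.15]
  [  -0.35     0.60    -0.20]
  [  -0.40    -0.25     0.90]
Cofactors of I−A, C_ij = (−1)^(i+j)·(minor ij) (rows/columns in the sector order above):
  C_11 = (0.60)(0.90) − (-0.20)(-0.25) = 0.4900
  C_12 = −[(-0.35)(0.90) − (-0.20)(-0.40)] = 0.3950
  C_13 = (-0.35)(-0.25) − (0.60)(-0.40) = 0.3275
  C_21 = −[(-0.15)(0.90) − (-0.15)(-0.25)] = 0.1725
  C_22 = (1.00)(0.90) − (-0.15)(-0.40) = 0.8400
  C_23 = −[(1.00)(-0.25) − (-0.15)(-0.40)] = 0.3100
  C_31 = (-0.15)(-0.20) − (-0.15)(0.60) = 0.1200
  C_32 = −[(1.00)(-0.20) − (-0.15)(-0.35)] = 0.2525
  C_33 = (1.00)(0.60) − (-0.15)(-0.35) = 0.5475
det(I−A) = Σ_j (I−A)_1j·C_1j = (1.00)(0.4900) + (-0.15)(0.3950) + (-0.15)(0.3275) = 0.381625
adj(I−A) = Cᵀ =
  [ 0.4900   0.1725   0.1200]
  [ 0.3950   0.8400   0.2525]
  [ 0.3275   0.3100   0.5475]
(I − A)⁻¹ = adj(I−A) / det(I−A) ≈
  [   1.2840     0.4520     0.3144]
  [   1.0350     2.2011     0.6616]
  [   0.8582     0.8123     1.4347]
First solve x = (I − A)⁻¹ d = adj(I−A)·d / det(I−A); in particular x_2 = (0.3950·220 + 0.8400·230 + 0.2525·80) / 0.381625 = 300.30 / 0.381625 ≈ 786.8981.
Intermediate flow from 2 to 2: z_22 = a_22 · x_2 = 0.40 × 300.30 / 0.381625 = 120.12 / 0.381625 ≈ 314.76.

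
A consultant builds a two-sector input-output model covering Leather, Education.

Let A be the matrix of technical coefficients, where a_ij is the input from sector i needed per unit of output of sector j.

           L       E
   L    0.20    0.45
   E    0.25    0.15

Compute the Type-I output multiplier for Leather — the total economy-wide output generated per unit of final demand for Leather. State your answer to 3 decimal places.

I − A =
  [   0.80    -0.45]
  [  -0.25     0.85]
det(I−A) = (0.80)(0.85) − (-0.45)(-0.25) = 0.5675
adj(I−A) = [[0.85, 0.45], [0.25, 0.80]]
(I − A)⁻¹ = adj(I−A) / det(I−A) ≈
  [   1.4978     0.7930]
  [   0.4405     1.4097]
The output multiplier for sector j is the column-j sum of the Leontief inverse (I − A)⁻¹ = adj(I−A) / det(I−A).
Column L of adj(I−A): (0.85, 0.25); det(I−A) = 0.5675.
m_L = (0.85 + 0.25) / 0.5675 = 1.10 / 0.5675 ≈ 1.938.

m_L = 1.938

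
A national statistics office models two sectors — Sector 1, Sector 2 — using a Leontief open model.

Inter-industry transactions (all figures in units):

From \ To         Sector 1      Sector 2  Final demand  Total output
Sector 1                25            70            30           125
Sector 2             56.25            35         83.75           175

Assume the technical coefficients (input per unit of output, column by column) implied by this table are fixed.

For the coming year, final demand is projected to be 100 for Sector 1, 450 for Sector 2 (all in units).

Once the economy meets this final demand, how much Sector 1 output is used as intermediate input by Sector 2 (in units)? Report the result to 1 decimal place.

z_12 = 352.2

Technical coefficients a_ij = z_ij / X_j:
  a_11 = 25/125 = 0.20, a_21 = 56.25/125 = 0.45
  a_12 = 70/175 = 0.40, a_22 = 35/175 = 0.20
I − A =
  [   0.80    -0.40]
  [  -0.45     0.80]
det(I−A) = (0.80)(0.80) − (-0.40)(-0.45) = 0.4600
adj(I−A) = [[0.80, 0.40], [0.45, 0.80]]
(I − A)⁻¹ = adj(I−A) / det(I−A) ≈
  [   1.7391     0.8696]
  [   0.9783     1.7391]
First solve x = (I − A)⁻¹ d = adj(I−A)·d / det(I−A); in particular x_2 = (0.45·100 + 0.80·450) / 0.4600 = 405.00 / 0.4600 ≈ 880.435.
Intermediate flow from 1 to 2: z_12 = a_12 · x_2 = 0.40 × 405.00 / 0.4600 = 162.00 / 0.4600 ≈ 352.2.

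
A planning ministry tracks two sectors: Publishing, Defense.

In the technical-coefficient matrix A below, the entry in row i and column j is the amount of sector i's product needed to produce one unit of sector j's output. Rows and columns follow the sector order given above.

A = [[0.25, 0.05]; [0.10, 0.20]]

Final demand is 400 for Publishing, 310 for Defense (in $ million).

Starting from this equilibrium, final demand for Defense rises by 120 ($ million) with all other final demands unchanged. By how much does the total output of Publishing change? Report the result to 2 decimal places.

Δx_P = 10.08

I − A =
  [   0.75    -0.05]
  [  -0.10     0.80]
det(I−A) = (0.75)(0.80) − (-0.05)(-0.10) = 0.5950
adj(I−A) = [[0.80, 0.05], [0.10, 0.75]]
(I − A)⁻¹ = adj(I−A) / det(I−A) ≈
  [   1.3445     0.0840]
  [   0.1681     1.2605]
Δx = (I − A)⁻¹ Δd with Δd having +120 in the Defense component and 0 elsewhere.
So Δx_P = L_PD · (+120), where L_PD = adj(I−A)_PD / det(I−A) = 0.05 / 0.5950.
Δx_P = 0.05 × (+120) / 0.5950 = 6.00 / 0.5950 ≈ 10.08.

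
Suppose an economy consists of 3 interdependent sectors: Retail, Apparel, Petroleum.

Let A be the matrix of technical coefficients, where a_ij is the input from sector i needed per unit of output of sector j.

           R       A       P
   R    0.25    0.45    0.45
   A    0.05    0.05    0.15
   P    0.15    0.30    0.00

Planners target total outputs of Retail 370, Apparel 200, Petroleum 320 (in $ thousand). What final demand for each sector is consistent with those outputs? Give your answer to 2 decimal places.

I − A =
  [   0.75    -0.45    -0.45]
  [  -0.05     0.95    -0.15]
  [  -0.15    -0.30     1.00]
d = (I − A) x:
  d_R = (+0.75)·370 + (-0.45)·200 + (-0.45)·320 = 43.50
  d_A = (-0.05)·370 + (+0.95)·200 + (-0.15)·320 = 123.50
  d_P = (-0.15)·370 + (-0.30)·200 + (+1.00)·320 = 204.50

d_R = 43.50, d_A = 123.50, d_P = 204.50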